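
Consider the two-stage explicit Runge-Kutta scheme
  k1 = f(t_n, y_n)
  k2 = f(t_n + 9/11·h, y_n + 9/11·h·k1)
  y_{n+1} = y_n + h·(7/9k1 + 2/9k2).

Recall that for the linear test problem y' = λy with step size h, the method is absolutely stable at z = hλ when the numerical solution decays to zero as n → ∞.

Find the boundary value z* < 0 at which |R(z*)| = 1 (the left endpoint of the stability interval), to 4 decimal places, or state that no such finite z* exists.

z* = -5.5000.

Set f=λy, z=hλ:
  k1=λy_n ⇒ h·k1=z·y_n;  k2=λ(1+9/11z)y_n ⇒ h·k2=z(1+9/11z)y_n
  y_{n+1}/y_n = 1 + 7/9z + 2/9z(1+9/11z) = 1 + z + 2/11z²
  ⇒ R(z) = 1 + z + 2/11z².

Solve |R(x)|<1 on ℝ⁻.
x=-1: |R|=0.1818
R=1: x+2/11x²=0 ⇒ x=−11/2=-5.5000; min R=1−1/(4·2/11)=-0.3750>−1
Confirm numerically:
  x=-4.760: |R|=0.35956 <1
  x=-2.736: |R|=0.37496 <1
  x=-2.403: |R|=0.35311 <1
  x=-5.974: |R|=1.51485 >1
  x=-5.770: |R|=1.28325 >1
Stable set (-5.5000, 0).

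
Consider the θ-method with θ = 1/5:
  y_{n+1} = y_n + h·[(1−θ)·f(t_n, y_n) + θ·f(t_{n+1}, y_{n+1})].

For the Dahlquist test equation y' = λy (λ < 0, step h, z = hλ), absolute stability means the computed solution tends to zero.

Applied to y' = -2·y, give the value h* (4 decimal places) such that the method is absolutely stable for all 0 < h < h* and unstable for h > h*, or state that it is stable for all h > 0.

(-3.3333,0); λ=-2 ⇒ h* = (10/3)/2 = 1.6667.

Test eqn y'=λy, z=hλ:
  y_{n+1} = y_n + z·[4/5·y_n + 1/5·y_{n+1}] ⇒ (1 − 1/5z)y_{n+1} = (1 + 4/5z)y_n
  R(z) = (1 + 4/5z)/(1 − 1/5z).

Solve |R(x)|<1 on ℝ⁻.
x=-1.27: |R|=0.0128
R=−1: 1+4/5x = −1+1/5x ⇒ -3/5x=2 ⇒ x=2/(-3/5)=-3.3333
Confirm numerically:
  x=-3.067: |R|=0.90095 <1
  x=-2.444: |R|=0.64159 <1
  x=-2.411: |R|=0.62664 <1
  x=-1.966: |R|=0.41114 <1
  x=-3.762: |R|=1.14677 >1
  x=-3.729: |R|=1.13598 >1
  x=-3.540: |R|=1.07260 >1
So |R|<1 on (-3.3333, 0).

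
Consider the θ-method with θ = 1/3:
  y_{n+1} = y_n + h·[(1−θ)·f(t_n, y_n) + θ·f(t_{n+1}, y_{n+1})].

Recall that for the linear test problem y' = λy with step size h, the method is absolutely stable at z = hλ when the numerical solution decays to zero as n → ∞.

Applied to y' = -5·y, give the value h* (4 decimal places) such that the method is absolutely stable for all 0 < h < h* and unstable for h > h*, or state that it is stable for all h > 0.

On y'=λy, z=hλ:
  y_{n+1} = y_n + z·[2/3·y_n + 1/3·y_{n+1}] ⇒ (1 − 1/3z)y_{n+1} = (1 + 2/3z)y_n
  R(z) = (1 + 2/3z)/(1 − 1/3z).

Find x<0 with |R(x)|<1.
x=-0.68: |R|=0.4457
R=−1: 1+2/3x = −1+1/3x ⇒ -1/3x=2 ⇒ x=2/(-1/3)=-6.0000
Confirm numerically:
  x=-4.914: |R|=0.86277 <1
  x=-4.673: |R|=0.82706 <1
  x=-2.555: |R|=0.37984 <1
  x=-6.587: |R|=1.06123 >1
  x=-6.448: |R|=1.04742 >1
  x=-6.227: |R|=1.02460 >1
So |R|<1 on (-6.0000, 0).

(-6.0000,0); λ=-5 ⇒ h* = (6)/5 = 1.2000.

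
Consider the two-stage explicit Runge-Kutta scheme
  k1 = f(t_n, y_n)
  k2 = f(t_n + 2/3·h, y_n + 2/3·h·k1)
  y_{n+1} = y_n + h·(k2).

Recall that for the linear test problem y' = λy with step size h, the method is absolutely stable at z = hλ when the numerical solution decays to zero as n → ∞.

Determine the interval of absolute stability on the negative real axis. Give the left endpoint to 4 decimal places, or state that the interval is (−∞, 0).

z∈(-1.5000,0).

On y'=λy, z=hλ:
  k1=λy_n ⇒ h·k1=z·y_n;  k2=λ(1+2/3z)y_n ⇒ h·k2=z(1+2/3z)y_n
  y_{n+1}/y_n = 1 + z(1+2/3z) = 1 + z + 2/3z²
  so R(z) = 1 + z + 2/3z².

Need |R(x)|<1, x<0.
x=-0.61: |R|=0.6381
R=1: x+2/3x²=0 ⇒ x=−3/2=-1.5000; min R=1−1/(4·2/3)=0.6250>−1
Confirm numerically:
  x=-1.097: |R|=0.70527 <1
  x=-0.737: |R|=0.62511 <1
  x=-0.620: |R|=0.63627 <1
  x=-1.882: |R|=1.47928 >1
  x=-1.633: |R|=1.14479 >1
  x=-1.543: |R|=1.04423 >1
Interval (-1.5000, 0).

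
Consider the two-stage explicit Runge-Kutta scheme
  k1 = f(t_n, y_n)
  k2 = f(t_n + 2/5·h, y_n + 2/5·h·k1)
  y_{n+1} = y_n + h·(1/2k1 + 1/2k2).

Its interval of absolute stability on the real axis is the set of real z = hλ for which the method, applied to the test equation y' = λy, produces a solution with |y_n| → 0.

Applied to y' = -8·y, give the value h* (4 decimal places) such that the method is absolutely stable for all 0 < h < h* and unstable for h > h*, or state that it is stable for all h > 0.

On y'=λy, z=hλ:
  k1=λy_n ⇒ h·k1=z·y_n;  k2=λ(1+2/5z)y_n ⇒ h·k2=z(1+2/5z)y_n
  y_{n+1}/y_n = 1 + 1/2z + 1/2z(1+2/5z) = 1 + z + 1/5z²
  R(z) = 1 + z + 1/5z².

Need |R(x)|<1, x<0.
x=-1.13: |R|=0.1254
R=1: x+1/5x²=0 ⇒ x=−5=-5.0000; min R=1−1/(4·1/5)=-0.2500>−1
Confirm numerically:
  x=-4.273: |R|=0.37871 <1
  x=-2.390: |R|=0.24758 <1
  x=-2.187: |R|=0.23041 <1
  x=-5.587: |R|=1.65591 >1
  x=-5.448: |R|=1.48814 >1
  x=-5.156: |R|=1.16087 >1
So |R|<1 on (-5.0000, 0).

(-5.0000,0); λ=-8 ⇒ h* = (5)/8 = 0.6250.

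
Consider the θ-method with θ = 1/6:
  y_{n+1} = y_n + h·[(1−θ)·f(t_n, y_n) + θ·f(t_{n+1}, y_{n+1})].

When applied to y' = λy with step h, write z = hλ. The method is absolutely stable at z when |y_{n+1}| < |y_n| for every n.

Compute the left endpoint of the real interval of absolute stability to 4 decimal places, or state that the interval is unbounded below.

On y'=λy, z=hλ:
  y_{n+1} = y_n + z·[5/6·y_n + 1/6·y_{n+1}] ⇒ (1 − 1/6z)y_{n+1} = (1 + 5/6z)y_n
  Hence R(z) = (1 + 5/6z)/(1 − 1/6z).

Solve |R(x)|<1 on ℝ⁻.
x=-1.37: |R|=0.1153
R=−1: 1+5/6x = −1+1/6x ⇒ -2/3x=2 ⇒ x=2/(-2/3)=-3.0000
Confirm numerically:
  x=-2.441: |R|=0.73510 <1
  x=-1.758: |R|=0.35963 <1
  x=-1.512: |R|=0.20767 <1
  x=-1.344: |R|=0.09804 <1
  x=-3.591: |R|=1.24648 >1
  x=-3.428: |R|=1.18159 >1
  x=-3.280: |R|=1.12069 >1
Stable set (-3.0000, 0).

z* = -3.0000.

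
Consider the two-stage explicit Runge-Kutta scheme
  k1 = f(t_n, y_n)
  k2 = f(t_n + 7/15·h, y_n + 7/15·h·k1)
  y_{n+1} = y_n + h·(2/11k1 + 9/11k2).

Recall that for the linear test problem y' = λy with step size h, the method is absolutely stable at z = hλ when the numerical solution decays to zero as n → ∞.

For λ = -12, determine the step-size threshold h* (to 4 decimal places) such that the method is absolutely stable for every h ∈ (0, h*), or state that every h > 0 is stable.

Test eqn y'=λy, z=hλ:
  k1=λy_n ⇒ h·k1=z·y_n;  k2=λ(1+7/15z)y_n ⇒ h·k2=z(1+7/15z)y_n
  y_{n+1}/y_n = 1 + 2/11z + 9/11z(1+7/15z) = 1 + z + 21/55z²
  Hence R(z) = 1 + z + 21/55z².

Solve |R(x)|<1 on ℝ⁻.
x=-1.08: |R|=0.3654
R=1: x+21/55x²=0 ⇒ x=−55/21=-2.6190; min R=1−1/(4·21/55)=0.3452>−1
Confirm numerically:
  x=-2.190: |R|=0.64124 <1
  x=-2.043: |R|=0.55065 <1
  x=-2.028: |R|=0.54234 <1
  x=-1.890: |R|=0.47389 <1
  x=-3.207: |R|=1.71994 >1
  x=-2.837: |R|=1.23609 >1
  x=-2.766: |R|=1.15520 >1
Interval (-2.6190, 0).

(-2.6190,0); λ=-12 ⇒ h* = (55/21)/12 = 0.2183.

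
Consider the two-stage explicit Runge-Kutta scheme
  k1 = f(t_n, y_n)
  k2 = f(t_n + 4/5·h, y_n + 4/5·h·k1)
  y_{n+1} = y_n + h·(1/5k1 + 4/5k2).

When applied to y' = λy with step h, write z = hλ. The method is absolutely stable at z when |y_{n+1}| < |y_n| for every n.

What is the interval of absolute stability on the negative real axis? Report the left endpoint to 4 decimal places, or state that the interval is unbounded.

Set f=λy, z=hλ:
  k1=λy_n ⇒ h·k1=z·y_n;  k2=λ(1+4/5z)y_n ⇒ h·k2=z(1+4/5z)y_n
  y_{n+1}/y_n = 1 + 1/5z + 4/5z(1+4/5z) = 1 + z + 16/25z²
  so R(z) = 1 + z + 16/25z².

Solve |R(x)|<1 on ℝ⁻.
x=-1.55: |R|=0.9876
R=1: x+16/25x²=0 ⇒ x=−25/16=-1.5625; min R=1−1/(4·16/25)=0.6094>−1
Confirm numerically:
  x=-1.252: |R|=0.75120 <1
  x=-1.139: |R|=0.69129 <1
  x=-0.955: |R|=0.62870 <1
  x=-2.022: |R|=1.59463 >1
  x=-1.696: |R|=1.14491 >1
  x=-1.613: |R|=1.05213 >1
So |R|<1 on (-1.5625, 0).

z∈(-1.5625,0).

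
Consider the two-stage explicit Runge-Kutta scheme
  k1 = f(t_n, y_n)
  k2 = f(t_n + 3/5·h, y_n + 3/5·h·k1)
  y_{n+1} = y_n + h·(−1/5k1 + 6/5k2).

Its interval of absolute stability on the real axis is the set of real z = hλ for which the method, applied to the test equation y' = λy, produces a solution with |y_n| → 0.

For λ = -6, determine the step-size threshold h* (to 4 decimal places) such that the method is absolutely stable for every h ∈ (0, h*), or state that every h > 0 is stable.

(-1.3889,0); λ=-6 ⇒ h* = (25/18)/6 = 0.2315.

Set f=λy, z=hλ:
  k1=λy_n ⇒ h·k1=z·y_n;  k2=λ(1+3/5z)y_n ⇒ h·k2=z(1+3/5z)y_n
  y_{n+1}/y_n = 1 − 1/5z + 6/5z(1+3/5z) = 1 + z + 18/25z²
  ⇒ R(z) = 1 + z + 18/25z².

Need |R(x)|<1, x<0.
x=-1.25: |R|=0.8750
R=1: x+18/25x²=0 ⇒ x=−25/18=-1.3889; min R=1−1/(4·18/25)=0.6528>−1
Confirm numerically:
  x=-1.224: |R|=0.85469 <1
  x=-0.773: |R|=0.65722 <1
  x=-0.724: |R|=0.65341 <1
  x=-1.716: |R|=1.40415 >1
  x=-1.470: |R|=1.08585 >1
Stable set (-1.3889, 0).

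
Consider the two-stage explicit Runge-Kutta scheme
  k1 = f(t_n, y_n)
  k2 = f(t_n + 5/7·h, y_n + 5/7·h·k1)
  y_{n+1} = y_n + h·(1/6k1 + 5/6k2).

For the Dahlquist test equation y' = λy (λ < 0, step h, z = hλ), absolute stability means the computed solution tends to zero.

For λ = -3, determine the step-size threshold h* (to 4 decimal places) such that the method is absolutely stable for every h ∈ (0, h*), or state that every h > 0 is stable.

(-1.6800,0); λ=-3 ⇒ h* = (42/25)/3 = 0.5600.

Set f=λy, z=hλ:
  k1=λy_n ⇒ h·k1=z·y_n;  k2=λ(1+5/7z)y_n ⇒ h·k2=z(1+5/7z)y_n
  y_{n+1}/y_n = 1 + 1/6z + 5/6z(1+5/7z) = 1 + z + 25/42z²
  R(z) = 1 + z + 25/42z².

Find x<0 with |R(x)|<1.
x=-1.61: |R|=0.9329
R=1: x+25/42x²=0 ⇒ x=−42/25=-1.6800; min R=1−1/(4·25/42)=0.5800>−1
Confirm numerically:
  x=-1.481: |R|=0.82457 <1
  x=-1.452: |R|=0.80294 <1
  x=-1.240: |R|=0.67524 <1
  x=-0.872: |R|=0.58061 <1
  x=-2.103: |R|=1.52951 >1
  x=-1.706: |R|=1.02640 >1
Stable set (-1.6800, 0).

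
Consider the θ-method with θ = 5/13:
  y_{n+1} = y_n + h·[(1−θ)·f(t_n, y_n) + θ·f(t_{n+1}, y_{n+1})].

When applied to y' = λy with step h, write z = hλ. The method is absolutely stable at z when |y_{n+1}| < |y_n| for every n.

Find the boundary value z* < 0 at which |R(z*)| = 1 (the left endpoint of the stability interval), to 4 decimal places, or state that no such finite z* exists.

z* = -8.6667.

Set f=λy, z=hλ:
  y_{n+1} = y_n + z·[8/13·y_n + 5/13·y_{n+1}] ⇒ (1 − 5/13z)y_{n+1} = (1 + 8/13z)y_n
  Hence R(z) = (1 + 8/13z)/(1 − 5/13z).

Solve |R(x)|<1 on ℝ⁻.
x=-1.01: |R|=0.2726
R=−1: 1+8/13x = −1+5/13x ⇒ -3/13x=2 ⇒ x=2/(-3/13)=-8.6667
Confirm numerically:
  x=-8.442: |R|=0.98779 <1
  x=-7.053: |R|=0.89970 <1
  x=-4.226: |R|=0.60967 <1
  x=-9.120: |R|=1.02321 >1
  x=-9.114: |R|=1.02291 >1
  x=-8.943: |R|=1.01436 >1
Stable set (-8.6667, 0).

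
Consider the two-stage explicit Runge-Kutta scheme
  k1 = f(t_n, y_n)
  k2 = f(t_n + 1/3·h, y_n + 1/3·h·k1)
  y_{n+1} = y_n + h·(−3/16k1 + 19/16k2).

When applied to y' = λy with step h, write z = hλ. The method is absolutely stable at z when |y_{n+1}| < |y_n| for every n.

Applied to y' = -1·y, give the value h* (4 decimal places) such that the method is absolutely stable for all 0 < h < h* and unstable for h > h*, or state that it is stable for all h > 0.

Test eqn y'=λy, z=hλ:
  k1=λy_n ⇒ h·k1=z·y_n;  k2=λ(1+1/3z)y_n ⇒ h·k2=z(1+1/3z)y_n
  y_{n+1}/y_n = 1 − 3/16z + 19/16z(1+1/3z) = 1 + z + 19/48z²
  R(z) = 1 + z + 19/48z².

Find x<0 with |R(x)|<1.
x=-0.36: |R|=0.6913
R=1: x+19/48x²=0 ⇒ x=−48/19=-2.5263; min R=1−1/(4·19/48)=0.3684>−1
Confirm numerically:
  x=-2.489: |R|=0.96324 <1
  x=-1.672: |R|=0.43459 <1
  x=-1.618: |R|=0.41826 <1
  x=-1.474: |R|=0.38602 <1
  x=-2.906: |R|=1.43675 >1
  x=-2.615: |R|=1.09180 >1
  x=-2.572: |R|=1.04651 >1
Stable set (-2.5263, 0).

(-2.5263,0); λ=-1 ⇒ h* = (48/19)/1 = 2.5263.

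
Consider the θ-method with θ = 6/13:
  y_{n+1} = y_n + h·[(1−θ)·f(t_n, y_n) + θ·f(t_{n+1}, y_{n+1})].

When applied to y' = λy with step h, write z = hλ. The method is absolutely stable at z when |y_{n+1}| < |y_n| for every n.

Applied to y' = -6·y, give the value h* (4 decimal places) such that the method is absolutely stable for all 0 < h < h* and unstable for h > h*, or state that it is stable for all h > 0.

(-26.0000,0); λ=-6 ⇒ h* = (26)/6 = 4.3333.

With y'=λy (z=hλ):
  y_{n+1} = y_n + z·[7/13·y_n + 6/13·y_{n+1}] ⇒ (1 − 6/13z)y_{n+1} = (1 + 7/13z)y_n
  Hence R(z) = (1 + 7/13z)/(1 − 6/13z).

Solve |R(x)|<1 on ℝ⁻.
x=-1.2: |R|=0.2277
R=−1: 1+7/13x = −1+6/13x ⇒ -1/13x=2 ⇒ x=2/(-1/13)=-26.0000
Confirm numerically:
  x=-25.576: |R|=0.99745 <1
  x=-14.380: |R|=0.88296 <1
  x=-13.620: |R|=0.86930 <1
  x=-26.228: |R|=1.00134 >1
  x=-26.159: |R|=1.00094 >1
  x=-26.146: |R|=1.00086 >1
So |R|<1 on (-26.0000, 0).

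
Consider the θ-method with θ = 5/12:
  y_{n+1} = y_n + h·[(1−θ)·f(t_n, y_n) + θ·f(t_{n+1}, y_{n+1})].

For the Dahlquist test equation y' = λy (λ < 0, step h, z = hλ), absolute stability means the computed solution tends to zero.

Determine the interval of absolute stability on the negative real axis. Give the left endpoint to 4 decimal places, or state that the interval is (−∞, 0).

z∈(-12.0000,0).

On y'=λy, z=hλ:
  y_{n+1} = y_n + z·[7/12·y_n + 5/12·y_{n+1}] ⇒ (1 − 5/12z)y_{n+1} = (1 + 7/12z)y_n
  ⇒ R(z) = (1 + 7/12z)/(1 − 5/12z).

Need |R(x)|<1, x<0.
x=-0.37: |R|=0.6794
R=−1: 1+7/12x = −1+5/12x ⇒ -1/6x=2 ⇒ x=2/(-1/6)=-12.0000
Confirm numerically:
  x=-9.897: |R|=0.93159 <1
  x=-9.253: |R|=0.90571 <1
  x=-6.956: |R|=0.78435 <1
  x=-12.472: |R|=1.01269 >1
  x=-12.229: |R|=1.00626 >1
  x=-12.180: |R|=1.00494 >1
So |R|<1 on (-12.0000, 0).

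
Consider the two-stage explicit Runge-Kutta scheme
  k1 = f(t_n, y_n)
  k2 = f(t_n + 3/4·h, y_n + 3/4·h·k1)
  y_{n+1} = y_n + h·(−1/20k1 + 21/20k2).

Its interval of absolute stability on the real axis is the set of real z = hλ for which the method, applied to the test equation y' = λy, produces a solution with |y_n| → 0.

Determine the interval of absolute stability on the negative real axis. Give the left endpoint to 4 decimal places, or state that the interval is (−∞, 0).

With y'=λy (z=hλ):
  k1=λy_n ⇒ h·k1=z·y_n;  k2=λ(1+3/4z)y_n ⇒ h·k2=z(1+3/4z)y_n
  y_{n+1}/y_n = 1 − 1/20z + 21/20z(1+3/4z) = 1 + z + 63/80z²
  Hence R(z) = 1 + z + 63/80z².

Need |R(x)|<1, x<0.
x=-0.71: |R|=0.6870
R=1: x+63/80x²=0 ⇒ x=−80/63=-1.2698; min R=1−1/(4·63/80)=0.6825>−1
Confirm numerically:
  x=-1.119: |R|=0.86708 <1
  x=-0.761: |R|=0.69506 <1
  x=-0.544: |R|=0.68905 <1
  x=-1.814: |R|=1.77734 >1
  x=-1.671: |R|=1.52789 >1
  x=-1.324: |R|=1.05647 >1
So |R|<1 on (-1.2698, 0).

(-1.2698, 0).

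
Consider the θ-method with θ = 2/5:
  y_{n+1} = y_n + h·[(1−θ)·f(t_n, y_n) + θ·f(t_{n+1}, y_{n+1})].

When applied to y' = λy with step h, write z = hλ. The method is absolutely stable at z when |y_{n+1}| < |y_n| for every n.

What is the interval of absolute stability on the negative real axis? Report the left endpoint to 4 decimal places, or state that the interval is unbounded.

(-10.0000, 0).

On y'=λy, z=hλ:
  y_{n+1} = y_n + z·[3/5·y_n + 2/5·y_{n+1}] ⇒ (1 − 2/5z)y_{n+1} = (1 + 3/5z)y_n
  R(z) = (1 + 3/5z)/(1 − 2/5z).

Find x<0 with |R(x)|<1.
x=-1.65: |R|=0.0060
R=−1: 1+3/5x = −1+2/5x ⇒ -1/5x=2 ⇒ x=2/(-1/5)=-10.0000
Confirm numerically:
  x=-6.382: |R|=0.79633 <1
  x=-4.903: |R|=0.65575 <1
  x=-4.153: |R|=0.56057 <1
  x=-10.390: |R|=1.01513 >1
  x=-10.033: |R|=1.00132 >1
Stable set (-10.0000, 0).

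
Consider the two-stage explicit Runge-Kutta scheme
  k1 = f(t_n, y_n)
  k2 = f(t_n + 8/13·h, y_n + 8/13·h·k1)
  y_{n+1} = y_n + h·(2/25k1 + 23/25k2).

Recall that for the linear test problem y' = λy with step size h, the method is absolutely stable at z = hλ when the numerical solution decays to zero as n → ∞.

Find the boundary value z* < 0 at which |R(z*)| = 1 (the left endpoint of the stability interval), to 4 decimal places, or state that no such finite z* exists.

Set f=λy, z=hλ:
  k1=λy_n ⇒ h·k1=z·y_n;  k2=λ(1+8/13z)y_n ⇒ h·k2=z(1+8/13z)y_n
  y_{n+1}/y_n = 1 + 2/25z + 23/25z(1+8/13z) = 1 + z + 184/325z²
  Hence R(z) = 1 + z + 184/325z².

Need |R(x)|<1, x<0.
x=-0.98: |R|=0.5637
R=1: x+184/325x²=0 ⇒ x=−325/184=-1.7663; min R=1−1/(4·184/325)=0.5584>−1
Confirm numerically:
  x=-1.637: |R|=0.88016 <1
  x=-1.395: |R|=0.70675 <1
  x=-1.135: |R|=0.59433 <1
  x=-2.263: |R|=1.63637 >1
  x=-2.007: |R|=1.27350 >1
  x=-1.974: |R|=1.23212 >1
Stable set (-1.7663, 0).

z* = -1.7663.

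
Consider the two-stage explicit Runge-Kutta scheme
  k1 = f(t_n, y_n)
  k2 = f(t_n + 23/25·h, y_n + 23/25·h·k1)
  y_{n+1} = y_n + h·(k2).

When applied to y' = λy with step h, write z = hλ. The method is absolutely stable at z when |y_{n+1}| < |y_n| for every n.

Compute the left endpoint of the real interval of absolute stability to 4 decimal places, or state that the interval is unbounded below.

left endpoint -1.0870.

Set f=λy, z=hλ:
  k1=λy_n ⇒ h·k1=z·y_n;  k2=λ(1+23/25z)y_n ⇒ h·k2=z(1+23/25z)y_n
  y_{n+1}/y_n = 1 + z(1+23/25z) = 1 + z + 23/25z²
  Hence R(z) = 1 + z + 23/25z².

Solve |R(x)|<1 on ℝ⁻.
x=-1.64: |R|=1.8344
R=1: x+23/25x²=0 ⇒ x=−25/23=-1.0870; min R=1−1/(4·23/25)=0.7283>−1
Confirm numerically:
  x=-1.027: |R|=0.94335 <1
  x=-0.983: |R|=0.90599 <1
  x=-0.872: |R|=0.82755 <1
  x=-1.429: |R|=1.44968 >1
  x=-1.219: |R|=1.14808 >1
Interval (-1.0870, 0).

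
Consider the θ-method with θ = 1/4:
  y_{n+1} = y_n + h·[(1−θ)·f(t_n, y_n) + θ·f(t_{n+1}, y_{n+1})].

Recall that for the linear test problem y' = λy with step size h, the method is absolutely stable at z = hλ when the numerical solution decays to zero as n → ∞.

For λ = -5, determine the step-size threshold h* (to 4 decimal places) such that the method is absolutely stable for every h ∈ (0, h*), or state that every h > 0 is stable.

With y'=λy (z=hλ):
  y_{n+1} = y_n + z·[3/4·y_n + 1/4·y_{n+1}] ⇒ (1 − 1/4z)y_{n+1} = (1 + 3/4z)y_n
  ⇒ R(z) = (1 + 3/4z)/(1 − 1/4z).

Solve |R(x)|<1 on ℝ⁻.
x=-0.83: |R|=0.3126
R=−1: 1+3/4x = −1+1/4x ⇒ -1/2x=2 ⇒ x=2/(-1/2)=-4.0000
Confirm numerically:
  x=-2.917: |R|=0.68686 <1
  x=-2.083: |R|=0.36972 <1
  x=-1.766: |R|=0.22511 <1
  x=-4.593: |R|=1.13802 >1
  x=-4.333: |R|=1.07992 >1
  x=-4.155: |R|=1.03801 >1
So |R|<1 on (-4.0000, 0).

(-4.0000,0); λ=-5 ⇒ h* = (4)/5 = 0.8000.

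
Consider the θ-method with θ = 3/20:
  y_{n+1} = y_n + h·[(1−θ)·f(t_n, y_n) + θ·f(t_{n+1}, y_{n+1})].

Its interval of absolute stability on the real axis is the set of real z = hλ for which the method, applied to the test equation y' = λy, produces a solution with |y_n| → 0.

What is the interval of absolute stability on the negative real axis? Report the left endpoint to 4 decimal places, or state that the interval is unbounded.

On y'=λy, z=hλ:
  y_{n+1} = y_n + z·[17/20·y_n + 3/20·y_{n+1}] ⇒ (1 − 3/20z)y_{n+1} = (1 + 17/20z)y_n
  so R(z) = (1 + 17/20z)/(1 − 3/20z).

Find x<0 with |R(x)|<1.
x=-0.42: |R|=0.6049
R=−1: 1+17/20x = −1+3/20x ⇒ -7/10x=2 ⇒ x=2/(-7/10)=-2.8571
Confirm numerically:
  x=-2.343: |R|=0.73369 <1
  x=-2.328: |R|=0.72547 <1
  x=-2.190: |R|=0.64848 <1
  x=-2.974: |R|=1.05657 >1
  x=-2.916: |R|=1.02866 >1
Stable set (-2.8571, 0).

z∈(-2.8571,0).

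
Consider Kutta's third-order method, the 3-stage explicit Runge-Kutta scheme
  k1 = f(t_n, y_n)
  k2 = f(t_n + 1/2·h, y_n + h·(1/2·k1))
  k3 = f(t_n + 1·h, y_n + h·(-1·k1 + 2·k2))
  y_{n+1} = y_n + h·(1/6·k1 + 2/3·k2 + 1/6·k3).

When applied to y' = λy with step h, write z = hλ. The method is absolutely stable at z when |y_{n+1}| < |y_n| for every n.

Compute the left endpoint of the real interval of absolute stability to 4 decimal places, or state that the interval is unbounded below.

Set f=λy, z=hλ:
  order 3, 3-stage ⇒ R(z)=1+z+z^2/2+z^3/6
  (e.g. R(-1.52)=0.04990, |R|=0.04990)

Solve |R(x)|<1 on ℝ⁻.
x=-1.52: |R|=0.0499
|R(-2.31)|=0.6963 |R(-1.18)|=0.2424 |R(-1.17)|=0.2475
Bisect:
  x_lo=-3.1964 |R|=2.5307  x_hi=-0.1025 |R|=0.9026
  mid=-1.64941 |R|=0.03702 →hi
  mid=-2.42289 |R|=0.85824 →hi
  mid=-2.80963 |R|=1.55916 →lo
  mid=-2.61626 |R|=1.17848 →lo
  mid=-2.51957 |R|=1.01126 →lo
  mid=-2.47123 |R|=0.93303 →hi
  mid=-2.49540 |R|=0.97171 →hi
  ...
  [-2.51277,-2.51259] ⇒ x*=-2.5127
So |R|<1 on (-2.5127, 0).

z* = -2.5127.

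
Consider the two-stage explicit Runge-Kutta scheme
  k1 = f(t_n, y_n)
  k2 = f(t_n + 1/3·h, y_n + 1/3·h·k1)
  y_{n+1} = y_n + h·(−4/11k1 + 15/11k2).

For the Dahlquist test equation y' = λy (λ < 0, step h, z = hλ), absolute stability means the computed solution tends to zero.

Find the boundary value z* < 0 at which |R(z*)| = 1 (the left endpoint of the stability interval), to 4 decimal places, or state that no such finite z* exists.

Test eqn y'=λy, z=hλ:
  k1=λy_n ⇒ h·k1=z·y_n;  k2=λ(1+1/3z)y_n ⇒ h·k2=z(1+1/3z)y_n
  y_{n+1}/y_n = 1 − 4/11z + 15/11z(1+1/3z) = 1 + z + 5/11z²
  ⇒ R(z) = 1 + z + 5/11z².

Boundary: |R(x)|=1, x<0.
x=-0.45: |R|=0.6420
R=1: x+5/11x²=0 ⇒ x=−11/5=-2.2000; min R=1−1/(4·5/11)=0.4500>−1
Confirm numerically:
  x=-2.020: |R|=0.83473 <1
  x=-1.698: |R|=0.61255 <1
  x=-1.380: |R|=0.48564 <1
  x=-1.364: |R|=0.48168 <1
  x=-2.652: |R|=1.54487 >1
  x=-2.442: |R|=1.26862 >1
So |R|<1 on (-2.2000, 0).

left endpoint -2.2000.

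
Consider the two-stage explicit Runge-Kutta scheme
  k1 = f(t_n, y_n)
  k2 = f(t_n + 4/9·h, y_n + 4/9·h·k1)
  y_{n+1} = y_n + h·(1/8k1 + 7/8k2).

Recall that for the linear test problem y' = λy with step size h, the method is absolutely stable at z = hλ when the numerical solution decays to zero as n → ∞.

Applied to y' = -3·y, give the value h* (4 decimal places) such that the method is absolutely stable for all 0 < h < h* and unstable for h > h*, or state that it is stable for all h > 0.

(-2.5714,0); λ=-3 ⇒ h* = (18/7)/3 = 0.8571.

With y'=λy (z=hλ):
  k1=λy_n ⇒ h·k1=z·y_n;  k2=λ(1+4/9z)y_n ⇒ h·k2=z(1+4/9z)y_n
  y_{n+1}/y_n = 1 + 1/8z + 7/8z(1+4/9z) = 1 + z + 7/18z²
  so R(z) = 1 + z + 7/18z².

Boundary: |R(x)|=1, x<0.
x=-0.5: |R|=0.5972
R=1: x+7/18x²=0 ⇒ x=−18/7=-2.5714; min R=1−1/(4·7/18)=0.3571>−1
Confirm numerically:
  x=-2.284: |R|=0.74470 <1
  x=-2.143: |R|=0.64295 <1
  x=-2.074: |R|=0.59880 <1
  x=-1.590: |R|=0.39315 <1
  x=-2.833: |R|=1.28818 >1
  x=-2.812: |R|=1.26308 >1
  x=-2.757: |R|=1.19896 >1
Interval (-2.5714, 0).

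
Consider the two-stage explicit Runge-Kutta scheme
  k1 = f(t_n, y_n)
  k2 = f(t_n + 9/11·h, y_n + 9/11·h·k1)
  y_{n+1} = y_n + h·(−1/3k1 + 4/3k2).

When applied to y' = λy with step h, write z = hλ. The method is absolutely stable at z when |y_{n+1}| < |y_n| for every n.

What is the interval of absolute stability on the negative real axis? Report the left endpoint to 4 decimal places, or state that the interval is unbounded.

With y'=λy (z=hλ):
  k1=λy_n ⇒ h·k1=z·y_n;  k2=λ(1+9/11z)y_n ⇒ h·k2=z(1+9/11z)y_n
  y_{n+1}/y_n = 1 − 1/3z + 4/3z(1+9/11z) = 1 + z + 12/11z²
  R(z) = 1 + z + 12/11z².

Find x<0 with |R(x)|<1.
x=-0.8: |R|=0.8982
R=1: x+12/11x²=0 ⇒ x=−11/12=-0.9167; min R=1−1/(4·12/11)=0.7708>−1
Confirm numerically:
  x=-0.784: |R|=0.88653 <1
  x=-0.720: |R|=0.84553 <1
  x=-0.635: |R|=0.80488 <1
  x=-0.496: |R|=0.77238 <1
  x=-1.405: |R|=1.74848 >1
  x=-1.348: |R|=1.63430 >1
  x=-1.247: |R|=1.44937 >1
So |R|<1 on (-0.9167, 0).

z∈(-0.9167,0).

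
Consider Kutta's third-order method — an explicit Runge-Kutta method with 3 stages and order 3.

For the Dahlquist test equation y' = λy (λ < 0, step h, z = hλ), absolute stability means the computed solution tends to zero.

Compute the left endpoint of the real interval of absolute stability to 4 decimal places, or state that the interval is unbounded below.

z* = -2.5127.

With y'=λy (z=hλ):
  order 3, 3-stage ⇒ R(z)=1+z+z^2/2+z^3/6
  (e.g. R(-1.11)=0.27811, |R|=0.27811)

Boundary: |R(x)|=1, x<0.
x=-1.11: |R|=0.2781
|R(-2.51)|=0.9955 |R(-2.43)|=0.8690 |R(-0.51)|=0.5979
Bisect:
  x_lo=-3.3041 |R|=2.8575  x_hi=-0.0950 |R|=0.9094
  mid=-1.69954 |R|=0.07349 →hi
  mid=-2.50183 |R|=0.98215 →hi
  mid=-2.90298 |R|=1.76671 →lo
  mid=-2.70241 |R|=1.34018 →lo
  mid=-2.60212 |R|=1.15311 →lo
  mid=-2.55198 |R|=1.06568 →lo
  mid=-2.52690 |R|=1.02343 →lo
  mid=-2.51437 |R|=1.00267 →lo
  mid=-2.50810 |R|=0.99238 →hi
  mid=-2.51123 |R|=0.99752 →hi
  ...
  [-2.51280,-2.51261] ⇒ x*=-2.5127
So |R|<1 on (-2.5127, 0).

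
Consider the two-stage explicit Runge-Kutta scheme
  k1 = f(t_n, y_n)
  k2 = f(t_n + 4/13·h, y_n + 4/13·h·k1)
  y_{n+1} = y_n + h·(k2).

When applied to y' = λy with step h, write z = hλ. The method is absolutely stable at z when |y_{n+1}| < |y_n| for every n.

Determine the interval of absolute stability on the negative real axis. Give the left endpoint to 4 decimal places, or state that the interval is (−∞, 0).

(-3.2500, 0).

Set f=λy, z=hλ:
  k1=λy_n ⇒ h·k1=z·y_n;  k2=λ(1+4/13z)y_n ⇒ h·k2=z(1+4/13z)y_n
  y_{n+1}/y_n = 1 + z(1+4/13z) = 1 + z + 4/13z²
  ⇒ R(z) = 1 + z + 4/13z².

Find x<0 with |R(x)|<1.
x=-1.68: |R|=0.1884
R=1: x+4/13x²=0 ⇒ x=−13/4=-3.2500; min R=1−1/(4·4/13)=0.1875>−1
Confirm numerically:
  x=-2.891: |R|=0.68066 <1
  x=-2.709: |R|=0.54906 <1
  x=-1.585: |R|=0.18799 <1
  x=-1.380: |R|=0.20597 <1
  x=-3.699: |R|=1.51103 >1
  x=-3.603: |R|=1.39134 >1
  x=-3.411: |R|=1.16898 >1
So |R|<1 on (-3.2500, 0).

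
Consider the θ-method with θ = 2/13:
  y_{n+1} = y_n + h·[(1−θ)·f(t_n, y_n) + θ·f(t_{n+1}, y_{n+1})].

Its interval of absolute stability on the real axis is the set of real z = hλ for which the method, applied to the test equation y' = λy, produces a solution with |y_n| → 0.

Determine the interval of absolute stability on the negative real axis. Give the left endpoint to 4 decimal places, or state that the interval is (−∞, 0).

(-2.8889, 0).

On y'=λy, z=hλ:
  y_{n+1} = y_n + z·[11/13·y_n + 2/13·y_{n+1}] ⇒ (1 − 2/13z)y_{n+1} = (1 + 11/13z)y_n
  ⇒ R(z) = (1 + 11/13z)/(1 − 2/13z).

Find x<0 with |R(x)|<1.
x=-1.09: |R|=0.0665
R=−1: 1+11/13x = −1+2/13x ⇒ -9/13x=2 ⇒ x=2/(-9/13)=-2.8889
Confirm numerically:
  x=-2.867: |R|=0.98948 <1
  x=-2.852: |R|=0.98225 <1
  x=-1.923: |R|=0.48397 <1
  x=-1.168: |R|=0.00991 <1
  x=-3.282: |R|=1.18084 >1
  x=-3.013: |R|=1.05871 >1
Interval (-2.8889, 0).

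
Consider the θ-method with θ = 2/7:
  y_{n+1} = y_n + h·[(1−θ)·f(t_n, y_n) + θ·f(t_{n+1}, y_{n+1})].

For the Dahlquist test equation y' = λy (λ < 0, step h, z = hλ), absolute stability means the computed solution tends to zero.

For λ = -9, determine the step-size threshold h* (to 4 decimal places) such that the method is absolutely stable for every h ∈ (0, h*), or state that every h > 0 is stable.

(-4.6667,0); λ=-9 ⇒ h* = (14/3)/9 = 0.5185.

With y'=λy (z=hλ):
  y_{n+1} = y_n + z·[5/7·y_n + 2/7·y_{n+1}] ⇒ (1 − 2/7z)y_{n+1} = (1 + 5/7z)y_n
  R(z) = (1 + 5/7z)/(1 − 2/7z).

Boundary: |R(x)|=1, x<0.
x=-1.7: |R|=0.1442
R=−1: 1+5/7x = −1+2/7x ⇒ -3/7x=2 ⇒ x=2/(-3/7)=-4.6667
Confirm numerically:
  x=-3.166: |R|=0.66232 <1
  x=-2.965: |R|=0.60518 <1
  x=-2.272: |R|=0.37769 <1
  x=-5.169: |R|=1.08692 >1
  x=-4.884: |R|=1.03888 >1
So |R|<1 on (-4.6667, 0).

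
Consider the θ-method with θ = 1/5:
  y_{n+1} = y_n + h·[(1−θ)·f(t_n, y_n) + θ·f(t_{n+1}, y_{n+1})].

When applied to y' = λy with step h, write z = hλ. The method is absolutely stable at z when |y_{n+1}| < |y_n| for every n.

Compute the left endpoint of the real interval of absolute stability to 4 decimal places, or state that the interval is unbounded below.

z* = -3.3333.

Set f=λy, z=hλ:
  y_{n+1} = y_n + z·[4/5·y_n + 1/5·y_{n+1}] ⇒ (1 − 1/5z)y_{n+1} = (1 + 4/5z)y_n
  so R(z) = (1 + 4/5z)/(1 − 1/5z).

Solve |R(x)|<1 on ℝ⁻.
x=-0.44: |R|=0.5956
R=−1: 1+4/5x = −1+1/5x ⇒ -3/5x=2 ⇒ x=2/(-3/5)=-3.3333
Confirm numerically:
  x=-2.917: |R|=0.84224 <1
  x=-2.285: |R|=0.56829 <1
  x=-2.139: |R|=0.49811 <1
  x=-2.044: |R|=0.45088 <1
  x=-3.782: |R|=1.15327 >1
  x=-3.709: |R|=1.12941 >1
  x=-3.394: |R|=1.02168 >1
Interval (-3.3333, 0).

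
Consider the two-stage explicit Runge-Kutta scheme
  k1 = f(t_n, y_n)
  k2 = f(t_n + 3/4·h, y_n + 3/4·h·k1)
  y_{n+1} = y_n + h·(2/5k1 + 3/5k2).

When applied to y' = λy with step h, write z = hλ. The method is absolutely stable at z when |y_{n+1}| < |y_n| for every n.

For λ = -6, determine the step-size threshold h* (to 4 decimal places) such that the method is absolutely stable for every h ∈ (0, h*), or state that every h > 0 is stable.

On y'=λy, z=hλ:
  k1=λy_n ⇒ h·k1=z·y_n;  k2=λ(1+3/4z)y_n ⇒ h·k2=z(1+3/4z)y_n
  y_{n+1}/y_n = 1 + 2/5z + 3/5z(1+3/4z) = 1 + z + 9/20z²
  so R(z) = 1 + z + 9/20z².

Boundary: |R(x)|=1, x<0.
x=-1.33: |R|=0.4660
R=1: x+9/20x²=0 ⇒ x=−20/9=-2.2222; min R=1−1/(4·9/20)=0.4444>−1
Confirm numerically:
  x=-2.103: |R|=0.88717 <1
  x=-2.062: |R|=0.85133 <1
  x=-1.892: |R|=0.71885 <1
  x=-1.235: |R|=0.45135 <1
  x=-2.677: |R|=1.54785 >1
  x=-2.447: |R|=1.24751 >1
  x=-2.403: |R|=1.19548 >1
Interval (-2.2222, 0).

(-2.2222,0); λ=-6 ⇒ h* = (20/9)/6 = 0.3704.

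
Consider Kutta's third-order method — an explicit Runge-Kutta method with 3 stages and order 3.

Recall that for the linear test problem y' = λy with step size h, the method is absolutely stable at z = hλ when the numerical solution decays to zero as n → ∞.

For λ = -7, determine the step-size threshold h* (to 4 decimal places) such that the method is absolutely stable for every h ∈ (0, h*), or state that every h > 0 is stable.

(-2.5127,0); λ=-7 ⇒ h* = 0.3590.

Test eqn y'=λy, z=hλ:
  order 3, 3-stage ⇒ R(z)=1+z+z^2/2+z^3/6
  (e.g. R(-0.8)=0.43467, |R|=0.43467)

Need |R(x)|<1, x<0.
x=-0.8: |R|=0.4347
|R(-2.18)|=0.5305 |R(-2.06)|=0.3952 |R(-1.6)|=0.0027
Bisect:
  x_lo=-2.9335 |R|=1.8382  x_hi=-0.2048 |R|=0.8148
  mid=-1.56915 |R|=0.01803 →hi
  mid=-2.25134 |R|=0.61891 →hi
  mid=-2.59244 |R|=1.13592 →lo
  mid=-2.42189 |R|=0.85673 →hi
  mid=-2.50716 |R|=0.99084 →hi
  mid=-2.54980 |R|=1.06197 →lo
  mid=-2.52848 |R|=1.02606 →lo
  mid=-2.51782 |R|=1.00837 →lo
  ...
  [-2.51283,-2.51266] ⇒ x*=-2.5127
Stable set (-2.5127, 0).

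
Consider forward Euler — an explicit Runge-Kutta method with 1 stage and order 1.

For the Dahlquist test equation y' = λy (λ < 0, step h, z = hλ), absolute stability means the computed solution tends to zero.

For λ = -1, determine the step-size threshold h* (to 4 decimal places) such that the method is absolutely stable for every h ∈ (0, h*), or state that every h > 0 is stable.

(-2.0000,0); λ=-1 ⇒ h* = 2.0000.

Set f=λy, z=hλ:
  order 1, 1-stage ⇒ R(z)=1+z
  (e.g. R(-1.7)=-0.70000, |R|=0.70000)

Solve |R(x)|<1 on ℝ⁻.
x=-1.7: |R|=0.7000
|R(-2.08)|=1.0800 |R(-1.97)|=0.9700 |R(-1.31)|=0.3100
Bisect:
  x_lo=-2.7891 |R|=1.7891  x_hi=-0.3685 |R|=0.6315
  mid=-1.57884 |R|=0.57884 →hi
  mid=-2.18399 |R|=1.18399 →lo
  mid=-1.88141 |R|=0.88141 →hi
  mid=-2.03270 |R|=1.03270 →lo
  mid=-1.95706 |R|=0.95706 →hi
  mid=-1.99488 |R|=0.99488 →hi
  mid=-2.01379 |R|=1.01379 →lo
  mid=-2.00433 |R|=1.00433 →lo
  ...
  [-2.00005,-1.99990] ⇒ x*=-2.0000
Interval (-2.0000, 0).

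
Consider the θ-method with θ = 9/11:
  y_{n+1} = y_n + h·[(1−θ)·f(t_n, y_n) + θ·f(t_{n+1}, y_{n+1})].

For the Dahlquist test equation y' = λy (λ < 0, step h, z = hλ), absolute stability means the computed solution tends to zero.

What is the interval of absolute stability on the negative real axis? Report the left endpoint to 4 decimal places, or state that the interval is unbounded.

Set f=λy, z=hλ:
  y_{n+1} = y_n + z·[2/11·y_n + 9/11·y_{n+1}] ⇒ (1 − 9/11z)y_{n+1} = (1 + 2/11z)y_n
  Hence R(z) = (1 + 2/11z)/(1 − 9/11z).

Boundary: |R(x)|=1, x<0.
x=-1.03: |R|=0.4410
x=-2: |R|=0.2414
x=-10: |R|=0.0891
x=-100: |R|=0.2075
θ=9/11≥1/2 ⇒ |1+2/11x|<|1−9/11x| ∀x<0 ⇒ stable on all of ℝ⁻.

(−∞, 0) — no finite endpoint.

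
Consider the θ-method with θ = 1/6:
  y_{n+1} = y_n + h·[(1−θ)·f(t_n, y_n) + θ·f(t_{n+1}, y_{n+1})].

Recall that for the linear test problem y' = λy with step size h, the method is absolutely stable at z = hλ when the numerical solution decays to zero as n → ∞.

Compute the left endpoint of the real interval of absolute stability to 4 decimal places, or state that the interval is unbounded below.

On y'=λy, z=hλ:
  y_{n+1} = y_n + z·[5/6·y_n + 1/6·y_{n+1}] ⇒ (1 − 1/6z)y_{n+1} = (1 + 5/6z)y_n
  Hence R(z) = (1 + 5/6z)/(1 − 1/6z).

Solve |R(x)|<1 on ℝ⁻.
x=-1.56: |R|=0.2381
R=−1: 1+5/6x = −1+1/6x ⇒ -2/3x=2 ⇒ x=2/(-2/3)=-3.0000
Confirm numerically:
  x=-2.969: |R|=0.98617 <1
  x=-2.573: |R|=0.80077 <1
  x=-1.646: |R|=0.29166 <1
  x=-3.309: |R|=1.13277 >1
  x=-3.162: |R|=1.07073 >1
  x=-3.024: |R|=1.01064 >1
Stable set (-3.0000, 0).

z* = -3.0000.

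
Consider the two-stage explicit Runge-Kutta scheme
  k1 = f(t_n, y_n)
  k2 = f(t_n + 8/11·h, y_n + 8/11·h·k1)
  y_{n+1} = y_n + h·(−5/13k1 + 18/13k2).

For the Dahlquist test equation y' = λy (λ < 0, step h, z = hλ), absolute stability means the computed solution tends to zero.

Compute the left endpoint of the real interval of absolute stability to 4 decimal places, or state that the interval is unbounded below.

z* = -0.9931.

Set f=λy, z=hλ:
  k1=λy_n ⇒ h·k1=z·y_n;  k2=λ(1+8/11z)y_n ⇒ h·k2=z(1+8/11z)y_n
  y_{n+1}/y_n = 1 − 5/13z + 18/13z(1+8/11z) = 1 + z + 144/143z²
  so R(z) = 1 + z + 144/143z².

Solve |R(x)|<1 on ℝ⁻.
x=-1.64: |R|=2.0684
R=1: x+144/143x²=0 ⇒ x=−143/144=-0.9931; min R=1−1/(4·144/143)=0.7517>−1
Confirm numerically:
  x=-0.865: |R|=0.88846 <1
  x=-0.647: |R|=0.77454 <1
  x=-0.643: |R|=0.77334 <1
  x=-1.564: |R|=1.89920 >1
  x=-1.512: |R|=1.79013 >1
Stable set (-0.9931, 0).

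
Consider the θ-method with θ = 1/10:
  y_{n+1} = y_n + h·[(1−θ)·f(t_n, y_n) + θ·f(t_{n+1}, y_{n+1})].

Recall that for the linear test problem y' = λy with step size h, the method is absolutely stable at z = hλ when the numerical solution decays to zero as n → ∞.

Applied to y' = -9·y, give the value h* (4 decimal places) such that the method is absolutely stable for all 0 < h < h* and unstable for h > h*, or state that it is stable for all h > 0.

On y'=λy, z=hλ:
  y_{n+1} = y_n + z·[9/10·y_n + 1/10·y_{n+1}] ⇒ (1 − 1/10z)y_{n+1} = (1 + 9/10z)y_n
  Hence R(z) = (1 + 9/10z)/(1 − 1/10z).

Need |R(x)|<1, x<0.
x=-1.18: |R|=0.0555
R=−1: 1+9/10x = −1+1/10x ⇒ -4/5x=2 ⇒ x=2/(-4/5)=-2.5000
Confirm numerically:
  x=-2.365: |R|=0.91266 <1
  x=-2.176: |R|=0.78712 <1
  x=-2.085: |R|=0.72528 <1
  x=-1.894: |R|=0.59240 <1
  x=-2.925: |R|=1.26306 >1
  x=-2.758: |R|=1.16178 >1
  x=-2.552: |R|=1.03314 >1
Interval (-2.5000, 0).

(-2.5000,0); λ=-9 ⇒ h* = (5/2)/9 = 0.2778.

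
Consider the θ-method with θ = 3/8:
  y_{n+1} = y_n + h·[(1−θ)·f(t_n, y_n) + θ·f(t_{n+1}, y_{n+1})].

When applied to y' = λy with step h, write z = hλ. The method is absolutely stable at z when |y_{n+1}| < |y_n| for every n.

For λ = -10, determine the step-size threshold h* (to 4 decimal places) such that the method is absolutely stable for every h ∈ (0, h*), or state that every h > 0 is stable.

(-8.0000,0); λ=-10 ⇒ h* = (8)/10 = 0.8000.

Test eqn y'=λy, z=hλ:
  y_{n+1} = y_n + z·[5/8·y_n + 3/8·y_{n+1}] ⇒ (1 − 3/8z)y_{n+1} = (1 + 5/8z)y_n
  Hence R(z) = (1 + 5/8z)/(1 − 3/8z).

Boundary: |R(x)|=1, x<0.
x=-1.73: |R|=0.0493
R=−1: 1+5/8x = −1+3/8x ⇒ -1/4x=2 ⇒ x=2/(-1/4)=-8.0000
Confirm numerically:
  x=-5.983: |R|=0.84454 <1
  x=-4.462: |R|=0.66913 <1
  x=-3.464: |R|=0.50674 <1
  x=-8.189: |R|=1.01161 >1
  x=-8.151: |R|=1.00931 >1
  x=-8.062: |R|=1.00385 >1
Interval (-8.0000, 0).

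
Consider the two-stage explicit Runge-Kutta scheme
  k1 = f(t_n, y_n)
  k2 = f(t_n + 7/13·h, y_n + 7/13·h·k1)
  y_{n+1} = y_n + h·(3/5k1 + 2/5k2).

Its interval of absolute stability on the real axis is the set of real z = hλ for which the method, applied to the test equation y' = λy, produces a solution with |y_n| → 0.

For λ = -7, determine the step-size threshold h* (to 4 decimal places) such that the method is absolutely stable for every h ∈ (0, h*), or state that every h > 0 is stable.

(-4.6429,0); λ=-7 ⇒ h* = (65/14)/7 = 0.6633.

Set f=λy, z=hλ:
  k1=λy_n ⇒ h·k1=z·y_n;  k2=λ(1+7/13z)y_n ⇒ h·k2=z(1+7/13z)y_n
  y_{n+1}/y_n = 1 + 3/5z + 2/5z(1+7/13z) = 1 + z + 14/65z²
  Hence R(z) = 1 + z + 14/65z².

Solve |R(x)|<1 on ℝ⁻.
x=-0.51: |R|=0.5460
R=1: x+14/65x²=0 ⇒ x=−65/14=-4.6429; min R=1−1/(4·14/65)=-0.1607>−1
Confirm numerically:
  x=-3.538: |R|=0.15806 <1
  x=-3.486: |R|=0.13140 <1
  x=-2.469: |R|=0.15602 <1
  x=-2.180: |R|=0.15641 <1
  x=-5.221: |R|=1.65013 >1
  x=-4.965: |R|=1.34449 >1
  x=-4.890: |R|=1.26030 >1
Stable set (-4.6429, 0).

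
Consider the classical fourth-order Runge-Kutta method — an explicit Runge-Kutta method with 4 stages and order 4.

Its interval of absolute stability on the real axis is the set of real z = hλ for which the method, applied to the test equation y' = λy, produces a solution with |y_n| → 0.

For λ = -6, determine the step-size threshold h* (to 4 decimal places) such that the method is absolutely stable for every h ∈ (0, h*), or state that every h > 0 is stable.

On y'=λy, z=hλ:
  order 4, 4-stage ⇒ R(z)=1+z+z^2/2+z^3/6+z^4/24
  (e.g. R(-0.8)=0.45173, |R|=0.45173)

Boundary: |R(x)|=1, x<0.
x=-0.8: |R|=0.4517
|R(-2.38)|=0.5422 |R(-1.46)|=0.2764 |R(-0.56)|=0.5716
Bisect:
  x_lo=-3.0926 |R|=1.5712  x_hi=-0.3233 |R|=0.7238
  mid=-1.70794 |R|=0.27478 →hi
  mid=-2.40028 |R|=0.55863 →hi
  mid=-2.74644 |R|=0.94299 →hi
  mid=-2.91953 |R|=1.22197 →lo
  mid=-2.83298 |R|=1.07431 →lo
  mid=-2.78971 |R|=1.00668 →lo
  mid=-2.76808 |R|=0.97435 →hi
  mid=-2.77890 |R|=0.99040 →hi
  ...
  [-2.78532,-2.78515] ⇒ x*=-2.7853
Stable set (-2.7853, 0).

(-2.7853,0); λ=-6 ⇒ h* = 0.4642.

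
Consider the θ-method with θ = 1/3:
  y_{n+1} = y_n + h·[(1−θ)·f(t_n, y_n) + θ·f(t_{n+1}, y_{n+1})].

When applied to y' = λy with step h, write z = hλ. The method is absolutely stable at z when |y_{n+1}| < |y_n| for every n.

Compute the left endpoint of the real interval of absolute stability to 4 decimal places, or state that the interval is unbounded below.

Test eqn y'=λy, z=hλ:
  y_{n+1} = y_n + z·[2/3·y_n + 1/3·y_{n+1}] ⇒ (1 − 1/3z)y_{n+1} = (1 + 2/3z)y_n
  ⇒ R(z) = (1 + 2/3z)/(1 − 1/3z).

Solve |R(x)|<1 on ℝ⁻.
x=-0.5: |R|=0.5714
R=−1: 1+2/3x = −1+1/3x ⇒ -1/3x=2 ⇒ x=2/(-1/3)=-6.0000
Confirm numerically:
  x=-4.755: |R|=0.83946 <1
  x=-4.147: |R|=0.74073 <1
  x=-3.173: |R|=0.54204 <1
  x=-6.451: |R|=1.04772 >1
  x=-6.276: |R|=1.02975 >1
Stable set (-6.0000, 0).

left endpoint -6.0000.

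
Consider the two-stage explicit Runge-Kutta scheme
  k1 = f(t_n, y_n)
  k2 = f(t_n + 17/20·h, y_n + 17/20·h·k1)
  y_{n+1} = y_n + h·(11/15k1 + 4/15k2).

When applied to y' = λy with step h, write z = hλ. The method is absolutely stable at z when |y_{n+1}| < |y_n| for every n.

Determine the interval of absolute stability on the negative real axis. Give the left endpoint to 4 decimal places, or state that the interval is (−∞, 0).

Test eqn y'=λy, z=hλ:
  k1=λy_n ⇒ h·k1=z·y_n;  k2=λ(1+17/20z)y_n ⇒ h·k2=z(1+17/20z)y_n
  y_{n+1}/y_n = 1 + 11/15z + 4/15z(1+17/20z) = 1 + z + 17/75z²
  so R(z) = 1 + z + 17/75z².

Boundary: |R(x)|=1, x<0.
x=-1.18: |R|=0.1356
R=1: x+17/75x²=0 ⇒ x=−75/17=-4.4118; min R=1−1/(4·17/75)=-0.1029>−1
Confirm numerically:
  x=-3.268: |R|=0.15276 <1
  x=-3.028: |R|=0.05026 <1
  x=-2.178: |R|=0.10276 <1
  x=-2.138: |R|=0.10190 <1
  x=-4.774: |R|=1.39198 >1
  x=-4.490: |R|=1.07962 >1
Stable set (-4.4118, 0).

z∈(-4.4118,0).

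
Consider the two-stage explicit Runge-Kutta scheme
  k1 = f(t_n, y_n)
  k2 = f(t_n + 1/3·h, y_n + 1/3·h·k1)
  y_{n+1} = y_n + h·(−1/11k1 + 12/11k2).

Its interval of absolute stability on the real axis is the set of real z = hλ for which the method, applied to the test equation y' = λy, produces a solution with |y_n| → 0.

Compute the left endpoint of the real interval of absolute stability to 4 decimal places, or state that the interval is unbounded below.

With y'=λy (z=hλ):
  k1=λy_n ⇒ h·k1=z·y_n;  k2=λ(1+1/3z)y_n ⇒ h·k2=z(1+1/3z)y_n
  y_{n+1}/y_n = 1 − 1/11z + 12/11z(1+1/3z) = 1 + z + 4/11z²
  ⇒ R(z) = 1 + z + 4/11z².

Solve |R(x)|<1 on ℝ⁻.
x=-0.37: |R|=0.6798
R=1: x+4/11x²=0 ⇒ x=−11/4=-2.7500; min R=1−1/(4·4/11)=0.3125>−1
Confirm numerically:
  x=-2.620: |R|=0.87615 <1
  x=-1.642: |R|=0.33842 <1
  x=-1.445: |R|=0.31428 <1
  x=-1.340: |R|=0.31295 <1
  x=-3.349: |R|=1.72947 >1
  x=-3.107: |R|=1.40335 >1
  x=-3.034: |R|=1.31333 >1
Stable set (-2.7500, 0).

z* = -2.7500.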